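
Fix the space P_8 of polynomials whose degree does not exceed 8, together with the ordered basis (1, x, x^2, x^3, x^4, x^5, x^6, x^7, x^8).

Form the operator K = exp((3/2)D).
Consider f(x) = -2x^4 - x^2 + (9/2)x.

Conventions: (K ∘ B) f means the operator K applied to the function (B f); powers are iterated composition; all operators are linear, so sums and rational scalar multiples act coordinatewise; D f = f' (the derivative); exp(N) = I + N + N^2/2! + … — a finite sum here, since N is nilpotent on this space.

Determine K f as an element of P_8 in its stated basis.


order-1 term: -12x^3 - 3x + 27/4
order-2 term: -27x^2 - 9/4
order-3 term: -27x
order-4 term: -81/8
the series for exp((3/2)D) f terminates at order 4
exp((3/2)D) f = -2x^4 - 12x^3 - 28x^2 - (51/2)x - 45/8

g(x) = -2x^4 - 12x^3 - 28x^2 - (51/2)x - 45/8


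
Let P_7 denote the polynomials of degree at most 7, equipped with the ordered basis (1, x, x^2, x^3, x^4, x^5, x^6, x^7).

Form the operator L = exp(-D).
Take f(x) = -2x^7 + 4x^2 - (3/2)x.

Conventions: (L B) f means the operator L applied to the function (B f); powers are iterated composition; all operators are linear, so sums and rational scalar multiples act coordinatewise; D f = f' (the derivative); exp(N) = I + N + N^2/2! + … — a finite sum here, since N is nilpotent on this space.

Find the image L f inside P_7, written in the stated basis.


order-1 term: 14x^6 - 8x + 3/2
order-2 term: -42x^5 + 4
order-3 term: 70x^4
order-4 term: -70x^3
order-5 term: 42x^2
order-6 term: -14x
order-7 term: 2
the series for exp(-D) f terminates at order 7
exp(-D) f = -2x^7 + 14x^6 - 42x^5 + 70x^4 - 70x^3 + 46x^2 - (47/2)x + 15/2

the image equals g(x) = -2x^7 + 14x^6 - 42x^5 + 70x^4 - 70x^3 + 46x^2 - (47/2)x + 15/2


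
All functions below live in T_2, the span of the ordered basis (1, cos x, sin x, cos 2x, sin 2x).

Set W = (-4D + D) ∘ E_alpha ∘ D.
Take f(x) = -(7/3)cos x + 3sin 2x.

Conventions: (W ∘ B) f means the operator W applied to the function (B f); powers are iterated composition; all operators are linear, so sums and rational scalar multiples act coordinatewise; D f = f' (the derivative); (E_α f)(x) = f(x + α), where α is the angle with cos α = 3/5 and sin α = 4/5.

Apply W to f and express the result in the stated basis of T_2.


the result is g(x) = -(21/5)cos x + (28/5)sin x + (864/25)cos 2x - (252/25)sin 2x

D f = (7/3)sin x + 6cos 2x
E_alpha D f = (28/15)cos x + (7/5)sin x - (42/25)cos 2x - (144/25)sin 2x
D E_alpha D f = (7/5)cos x - (28/15)sin x - (288/25)cos 2x + (84/25)sin 2x
(-4D) E_alpha D f = -(28/5)cos x + (112/15)sin x + (1152/25)cos 2x - (336/25)sin 2x
D E_alpha D f = (7/5)cos x - (28/15)sin x - (288/25)cos 2x + (84/25)sin 2x
(-4D + D) E_alpha D f = -(21/5)cos x + (28/5)sin x + (864/25)cos 2x - (252/25)sin 2x


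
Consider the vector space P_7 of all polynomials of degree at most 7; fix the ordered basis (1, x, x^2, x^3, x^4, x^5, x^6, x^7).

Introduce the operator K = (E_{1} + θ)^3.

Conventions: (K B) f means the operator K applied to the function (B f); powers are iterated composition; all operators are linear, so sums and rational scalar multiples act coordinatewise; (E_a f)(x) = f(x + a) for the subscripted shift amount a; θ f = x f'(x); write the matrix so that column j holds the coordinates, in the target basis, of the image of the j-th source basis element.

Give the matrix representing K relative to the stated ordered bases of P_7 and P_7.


image of 1: 1
image of x: 8x + 7
image of x^2: 27x^2 + 38x + 25
image of x^3: 64x^3 + 111x^2 + 138x + 72
image of x^4: 125x^4 + 244x^3 + 438x^2 + 432x + 193
image of x^5: 216x^5 + 455x^4 + 1060x^3 + 1500x^2 + 1280x + 508
image of x^6: 343x^6 + 762x^5 + 2175x^4 + 3960x^3 + 4875x^2 + 3732x + 1341
image of x^7: 512x^7 + 1183x^6 + 3990x^5 + 8820x^4 + 14000x^3 + 15582x^2 + 10878x + 3580
each image's coordinates form column j of the matrix

the matrix is [[1, 7, 25, 72, 193, 508, 1341, 3580]; [0, 8, 38, 138, 432, 1280, 3732, 10878]; [0, 0, 27, 111, 438, 1500, 4875, 15582]; [0, 0, 0, 64, 244, 1060, 3960, 14000]; [0, 0, 0, 0, 125, 455, 2175, 8820]; [0, 0, 0, 0, 0, 216, 762, 3990]; [0, 0, 0, 0, 0, 0, 343, 1183]; [0, 0, 0, 0, 0, 0, 0, 512]] (rows listed top to bottom)


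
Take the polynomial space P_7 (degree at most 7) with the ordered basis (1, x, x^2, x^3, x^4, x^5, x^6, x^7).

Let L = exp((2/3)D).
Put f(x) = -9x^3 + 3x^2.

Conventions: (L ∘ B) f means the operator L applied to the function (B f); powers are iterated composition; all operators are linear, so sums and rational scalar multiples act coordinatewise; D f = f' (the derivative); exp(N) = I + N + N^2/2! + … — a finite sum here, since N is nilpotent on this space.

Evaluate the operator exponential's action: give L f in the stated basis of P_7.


the image equals g(x) = -9x^3 - 15x^2 - 8x - 4/3

order-1 term: -18x^2 + 4x
order-2 term: -12x + 4/3
order-3 term: -8/3
the series for exp((2/3)D) f terminates at order 3
exp((2/3)D) f = -9x^3 - 15x^2 - 8x - 4/3


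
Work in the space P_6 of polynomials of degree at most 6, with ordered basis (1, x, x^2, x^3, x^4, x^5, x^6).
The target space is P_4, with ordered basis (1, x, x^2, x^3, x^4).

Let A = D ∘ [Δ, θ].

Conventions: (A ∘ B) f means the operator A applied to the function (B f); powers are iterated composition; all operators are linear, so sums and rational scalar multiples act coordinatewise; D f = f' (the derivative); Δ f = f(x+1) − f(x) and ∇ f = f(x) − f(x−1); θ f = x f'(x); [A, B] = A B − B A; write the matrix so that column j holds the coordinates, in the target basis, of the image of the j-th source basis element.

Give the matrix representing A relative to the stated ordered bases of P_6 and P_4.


image of 1: 0
image of x: 0
image of x^2: 2
image of x^3: 6x + 6
image of x^4: 12x^2 + 24x + 12
image of x^5: 20x^3 + 60x^2 + 60x + 20
image of x^6: 30x^4 + 120x^3 + 180x^2 + 120x + 30
each image's coordinates form column j of the matrix

the matrix is [[0, 0, 2, 6, 12, 20, 30]; [0, 0, 0, 6, 24, 60, 120]; [0, 0, 0, 0, 12, 60, 180]; [0, 0, 0, 0, 0, 20, 120]; [0, 0, 0, 0, 0, 0, 30]] (rows listed top to bottom)


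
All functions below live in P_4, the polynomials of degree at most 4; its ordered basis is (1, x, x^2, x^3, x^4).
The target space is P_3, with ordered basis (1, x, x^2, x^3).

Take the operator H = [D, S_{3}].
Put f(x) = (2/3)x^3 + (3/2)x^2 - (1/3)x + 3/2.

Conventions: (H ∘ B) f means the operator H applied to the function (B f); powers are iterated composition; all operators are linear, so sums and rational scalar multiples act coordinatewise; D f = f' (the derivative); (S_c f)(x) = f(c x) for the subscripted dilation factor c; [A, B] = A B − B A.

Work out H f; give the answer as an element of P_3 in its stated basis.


the image equals g(x) = 36x^2 + 18x - 2/3

S_{3} f = 18x^3 + (27/2)x^2 - x + 3/2
D S_{3} f = 54x^2 + 27x - 1
D f = 2x^2 + 3x - 1/3
S_{3} D f = 18x^2 + 9x - 1/3
[D, S_{3}] f = 36x^2 + 18x - 2/3


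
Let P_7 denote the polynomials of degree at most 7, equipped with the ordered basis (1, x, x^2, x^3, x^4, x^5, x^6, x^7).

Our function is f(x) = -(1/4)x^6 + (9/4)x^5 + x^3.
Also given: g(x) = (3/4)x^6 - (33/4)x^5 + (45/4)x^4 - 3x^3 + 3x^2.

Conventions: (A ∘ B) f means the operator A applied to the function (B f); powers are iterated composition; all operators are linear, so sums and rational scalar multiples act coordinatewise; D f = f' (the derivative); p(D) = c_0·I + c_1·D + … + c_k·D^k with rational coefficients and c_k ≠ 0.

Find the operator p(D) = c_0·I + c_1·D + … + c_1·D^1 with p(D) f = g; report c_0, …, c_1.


p(D) = -3·I + D, i.e. c_0 = -3, c_1 = 1

D^0 f = -(1/4)x^6 + (9/4)x^5 + x^3
D^1 f = -(3/2)x^5 + (45/4)x^4 + 3x^2
matching coefficients of g against c_0 f + c_1 Df + … from the top degree down determines the c_i
solution: c_0 = -3, c_1 = 1


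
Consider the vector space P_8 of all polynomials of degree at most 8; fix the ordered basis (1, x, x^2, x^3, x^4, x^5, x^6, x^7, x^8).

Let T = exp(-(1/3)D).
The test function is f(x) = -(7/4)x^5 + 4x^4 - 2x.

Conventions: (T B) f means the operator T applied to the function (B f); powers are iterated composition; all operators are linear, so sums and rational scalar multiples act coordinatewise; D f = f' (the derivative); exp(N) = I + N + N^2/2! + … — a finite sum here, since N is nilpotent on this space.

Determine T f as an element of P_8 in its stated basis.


the image equals g(x) = -(7/4)x^5 + (83/12)x^4 - (131/18)x^3 + (179/54)x^2 - (875/324)x + 703/972

order-1 term: (35/12)x^4 - (16/3)x^3 + 2/3
order-2 term: -(35/18)x^3 + (8/3)x^2
order-3 term: (35/54)x^2 - (16/27)x
order-4 term: -(35/324)x + 4/81
order-5 term: 7/972
the series for exp(-(1/3)D) f terminates at order 5
exp(-(1/3)D) f = -(7/4)x^5 + (83/12)x^4 - (131/18)x^3 + (179/54)x^2 - (875/324)x + 703/972


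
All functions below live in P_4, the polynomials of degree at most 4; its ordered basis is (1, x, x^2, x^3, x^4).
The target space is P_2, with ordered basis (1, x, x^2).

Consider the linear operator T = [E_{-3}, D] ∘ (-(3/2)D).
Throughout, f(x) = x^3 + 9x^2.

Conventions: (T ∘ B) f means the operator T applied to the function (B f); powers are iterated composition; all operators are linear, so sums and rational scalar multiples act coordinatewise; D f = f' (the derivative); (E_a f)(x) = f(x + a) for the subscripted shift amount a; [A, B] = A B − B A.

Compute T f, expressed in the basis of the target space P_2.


g(x) = 0

D f = 3x^2 + 18x
(-(3/2)D) f = -(9/2)x^2 - 27x
D (-(3/2)D) f = -9x - 27
E_{-3} D (-(3/2)D) f = -9x
E_{-3} (-(3/2)D) f = -(9/2)x^2 + 81/2
D E_{-3} (-(3/2)D) f = -9x
[E_{-3}, D] (-(3/2)D) f = 0


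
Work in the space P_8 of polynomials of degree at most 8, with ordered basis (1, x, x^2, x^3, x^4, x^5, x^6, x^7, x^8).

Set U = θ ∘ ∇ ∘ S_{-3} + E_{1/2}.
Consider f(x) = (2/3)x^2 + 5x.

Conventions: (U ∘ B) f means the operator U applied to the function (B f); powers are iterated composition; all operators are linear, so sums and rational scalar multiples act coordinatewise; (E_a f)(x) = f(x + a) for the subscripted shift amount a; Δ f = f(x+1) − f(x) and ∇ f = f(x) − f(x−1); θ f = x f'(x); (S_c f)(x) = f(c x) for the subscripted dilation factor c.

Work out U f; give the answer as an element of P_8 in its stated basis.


g(x) = (2/3)x^2 + (53/3)x + 8/3

S_{-3} f = 6x^2 - 15x
∇ S_{-3} f = 12x - 21
θ ∇ S_{-3} f = 12x
E_{1/2} f = (2/3)x^2 + (17/3)x + 8/3
(θ ∘ ∇ ∘ S_{-3} + E_{1/2}) f = (2/3)x^2 + (53/3)x + 8/3


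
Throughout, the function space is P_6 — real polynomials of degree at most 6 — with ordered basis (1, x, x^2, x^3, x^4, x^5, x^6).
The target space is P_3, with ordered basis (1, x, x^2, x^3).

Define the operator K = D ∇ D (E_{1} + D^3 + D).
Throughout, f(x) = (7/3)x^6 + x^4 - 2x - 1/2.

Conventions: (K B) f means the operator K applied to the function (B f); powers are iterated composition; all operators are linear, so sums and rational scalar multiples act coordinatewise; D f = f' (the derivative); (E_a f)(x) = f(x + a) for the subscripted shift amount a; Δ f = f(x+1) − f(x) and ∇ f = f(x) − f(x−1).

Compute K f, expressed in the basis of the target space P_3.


E_{1} f = (7/3)x^6 + 14x^5 + 36x^4 + (152/3)x^3 + 41x^2 + 16x + 5/6
D f = 14x^5 + 4x^3 - 2
D D f = 70x^4 + 12x^2
D D D f = 280x^3 + 24x
D f = 14x^5 + 4x^3 - 2
(E_{1} + D^3 + D) f = (7/3)x^6 + 28x^5 + 36x^4 + (1004/3)x^3 + 41x^2 + 40x - 7/6
D (E_{1} + D^3 + D) f = 14x^5 + 140x^4 + 144x^3 + 1004x^2 + 82x + 40
∇ D (E_{1} + D^3 + D) f = 70x^4 + 420x^3 - 268x^2 + 2066x - 904
D ∇ D (E_{1} + D^3 + D) f = 280x^3 + 1260x^2 - 536x + 2066

the image equals g(x) = 280x^3 + 1260x^2 - 536x + 2066


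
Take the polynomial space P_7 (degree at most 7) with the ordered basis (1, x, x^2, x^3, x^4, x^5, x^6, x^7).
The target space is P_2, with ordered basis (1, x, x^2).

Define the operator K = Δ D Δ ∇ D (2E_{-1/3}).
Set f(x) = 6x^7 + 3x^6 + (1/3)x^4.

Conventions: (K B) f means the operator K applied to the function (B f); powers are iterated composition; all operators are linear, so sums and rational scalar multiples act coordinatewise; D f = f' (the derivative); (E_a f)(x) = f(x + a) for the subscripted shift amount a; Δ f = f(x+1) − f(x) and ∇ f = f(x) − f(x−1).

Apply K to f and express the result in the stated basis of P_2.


the image equals g(x) = 30240x^2 + 14400x + 9120

E_{-1/3} f = 6x^7 - 11x^6 + 8x^5 - (22/9)x^4 - (2/27)x^3 + (7/27)x^2 - (16/243)x + 4/729
(2E_{-1/3}) f = 12x^7 - 22x^6 + 16x^5 - (44/9)x^4 - (4/27)x^3 + (14/27)x^2 - (32/243)x + 8/729
D (2E_{-1/3}) f = 84x^6 - 132x^5 + 80x^4 - (176/9)x^3 - (4/9)x^2 + (28/27)x - 32/243
∇ D (2E_{-1/3}) f = 504x^5 - 1920x^4 + 3320x^3 - (9356/3)x^2 + (13876/9)x - 8480/27
Δ ∇ D (2E_{-1/3}) f = 2520x^4 - 2640x^3 + 3480x^2 - (4312/3)x + 2944/9
D (Δ ∇ D) (2E_{-1/3}) f = 10080x^3 - 7920x^2 + 6960x - 4312/3
Δ D (Δ ∇ D) (2E_{-1/3}) f = 30240x^2 + 14400x + 9120


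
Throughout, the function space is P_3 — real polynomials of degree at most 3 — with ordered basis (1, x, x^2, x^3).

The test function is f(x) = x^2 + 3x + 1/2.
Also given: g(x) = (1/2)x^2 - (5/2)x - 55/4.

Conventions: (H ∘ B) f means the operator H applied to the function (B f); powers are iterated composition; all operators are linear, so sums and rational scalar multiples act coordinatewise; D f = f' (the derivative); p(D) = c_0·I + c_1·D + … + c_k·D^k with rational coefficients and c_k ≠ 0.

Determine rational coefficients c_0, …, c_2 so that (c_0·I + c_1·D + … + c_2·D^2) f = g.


D^0 f = x^2 + 3x + 1/2
D^1 f = 2x + 3
D^2 f = 2
matching coefficients of g against c_0 f + c_1 Df + … from the top degree down determines the c_i
solution: c_0 = 1/2, c_1 = -2, c_2 = -4

c_0 = 1/2, c_1 = -2, c_2 = -4


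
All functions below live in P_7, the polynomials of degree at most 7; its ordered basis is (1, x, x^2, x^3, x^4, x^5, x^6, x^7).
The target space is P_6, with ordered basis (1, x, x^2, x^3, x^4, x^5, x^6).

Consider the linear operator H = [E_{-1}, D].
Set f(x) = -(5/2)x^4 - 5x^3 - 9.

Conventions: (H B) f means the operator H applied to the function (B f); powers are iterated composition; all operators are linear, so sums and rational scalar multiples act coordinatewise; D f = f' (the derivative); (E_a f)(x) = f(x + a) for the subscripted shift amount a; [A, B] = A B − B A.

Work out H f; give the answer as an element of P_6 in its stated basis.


the result is g(x) = 0

D f = -10x^3 - 15x^2
E_{-1} D f = -10x^3 + 15x^2 - 5
E_{-1} f = -(5/2)x^4 + 5x^3 - 5x - 13/2
D E_{-1} f = -10x^3 + 15x^2 - 5
[E_{-1}, D] f = 0


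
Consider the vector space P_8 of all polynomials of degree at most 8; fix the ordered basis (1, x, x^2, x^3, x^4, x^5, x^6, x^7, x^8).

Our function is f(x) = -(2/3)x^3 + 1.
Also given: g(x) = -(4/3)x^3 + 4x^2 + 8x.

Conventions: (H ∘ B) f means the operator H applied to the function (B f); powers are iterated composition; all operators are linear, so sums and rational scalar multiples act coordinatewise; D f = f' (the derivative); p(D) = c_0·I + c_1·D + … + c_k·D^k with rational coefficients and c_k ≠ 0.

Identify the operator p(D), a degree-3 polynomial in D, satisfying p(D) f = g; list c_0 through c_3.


c_0 = 2, c_1 = -2, c_2 = -2, c_3 = 1/2

D^0 f = -(2/3)x^3 + 1
D^1 f = -2x^2
D^2 f = -4x
D^3 f = -4
matching coefficients of g against c_0 f + c_1 Df + … from the top degree down determines the c_i
solution: c_0 = 2, c_1 = -2, c_2 = -2, c_3 = 1/2


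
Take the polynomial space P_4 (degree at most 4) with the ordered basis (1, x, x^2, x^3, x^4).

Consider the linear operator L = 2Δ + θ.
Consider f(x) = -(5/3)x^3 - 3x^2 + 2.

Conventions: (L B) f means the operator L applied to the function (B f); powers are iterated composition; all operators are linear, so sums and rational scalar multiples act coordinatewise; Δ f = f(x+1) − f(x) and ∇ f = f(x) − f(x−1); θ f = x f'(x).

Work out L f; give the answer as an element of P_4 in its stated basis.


the image equals g(x) = -5x^3 - 16x^2 - 22x - 28/3

Δ f = -5x^2 - 11x - 14/3
(2Δ) f = -10x^2 - 22x - 28/3
θ f = -5x^3 - 6x^2
(2Δ + θ) f = -5x^3 - 16x^2 - 22x - 28/3


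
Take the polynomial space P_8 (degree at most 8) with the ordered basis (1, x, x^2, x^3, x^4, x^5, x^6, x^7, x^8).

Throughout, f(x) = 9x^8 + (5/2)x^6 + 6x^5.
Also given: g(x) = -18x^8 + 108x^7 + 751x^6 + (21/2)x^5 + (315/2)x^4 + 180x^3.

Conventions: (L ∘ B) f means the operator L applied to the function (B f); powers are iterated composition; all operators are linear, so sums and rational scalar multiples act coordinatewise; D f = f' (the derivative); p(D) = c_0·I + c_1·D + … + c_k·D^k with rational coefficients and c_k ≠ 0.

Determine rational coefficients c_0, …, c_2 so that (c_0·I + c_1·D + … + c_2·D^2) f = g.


D^0 f = 9x^8 + (5/2)x^6 + 6x^5
D^1 f = 72x^7 + 15x^5 + 30x^4
D^2 f = 504x^6 + 75x^4 + 120x^3
matching coefficients of g against c_0 f + c_1 Df + … from the top degree down determines the c_i
solution: c_0 = -2, c_1 = 3/2, c_2 = 3/2

p(D) = -2·I + (3/2)·D + (3/2)·D^2, i.e. c_0 = -2, c_1 = 3/2, c_2 = 3/2


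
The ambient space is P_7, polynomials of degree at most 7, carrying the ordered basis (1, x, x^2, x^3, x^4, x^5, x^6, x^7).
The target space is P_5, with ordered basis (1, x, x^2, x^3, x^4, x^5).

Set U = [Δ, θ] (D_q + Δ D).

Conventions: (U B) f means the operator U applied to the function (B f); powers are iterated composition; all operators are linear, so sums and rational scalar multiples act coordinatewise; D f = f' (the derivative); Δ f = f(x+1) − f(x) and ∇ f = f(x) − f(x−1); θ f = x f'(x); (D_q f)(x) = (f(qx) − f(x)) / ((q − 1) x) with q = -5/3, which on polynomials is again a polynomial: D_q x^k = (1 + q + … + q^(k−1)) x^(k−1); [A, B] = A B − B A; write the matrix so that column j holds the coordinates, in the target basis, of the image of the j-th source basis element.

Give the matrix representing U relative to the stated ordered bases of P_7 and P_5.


image of 1: 0
image of x: 0
image of x^2: -2/3
image of x^3: (38/9)x + 92/9
image of x^4: -(68/9)x^2 + (80/9)x + 256/9
image of x^5: (1684/81)x^3 + (3304/27)x^2 + (6544/27)x + 13024/81
image of x^6: -(9310/243)x^4 - (8080/243)x^3 + (25120/81)x^2 + (166880/243)x + 100040/243
image of x^7: (20078/243)x^5 + (151420/243)x^4 + (506960/243)x^3 + (915200/243)x^2 + (865840/243)x + 336464/243
each image's coordinates form column j of the matrix

the matrix is [[0, 0, -2/3, 92/9, 256/9, 13024/81, 100040/243, 336464/243]; [0, 0, 0, 38/9, 80/9, 6544/27, 166880/243, 865840/243]; [0, 0, 0, 0, -68/9, 3304/27, 25120/81, 915200/243]; [0, 0, 0, 0, 0, 1684/81, -8080/243, 506960/243]; [0, 0, 0, 0, 0, 0, -9310/243, 151420/243]; [0, 0, 0, 0, 0, 0, 0, 20078/243]] (rows listed top to bottom)


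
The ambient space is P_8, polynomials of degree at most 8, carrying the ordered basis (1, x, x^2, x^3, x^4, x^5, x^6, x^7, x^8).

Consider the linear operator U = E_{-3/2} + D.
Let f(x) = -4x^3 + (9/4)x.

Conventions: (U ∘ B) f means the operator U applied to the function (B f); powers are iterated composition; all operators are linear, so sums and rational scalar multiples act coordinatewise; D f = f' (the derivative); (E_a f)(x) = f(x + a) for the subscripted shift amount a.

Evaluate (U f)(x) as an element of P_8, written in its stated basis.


the image equals g(x) = -4x^3 + 6x^2 - (99/4)x + 99/8

E_{-3/2} f = -4x^3 + 18x^2 - (99/4)x + 81/8
D f = -12x^2 + 9/4
(E_{-3/2} + D) f = -4x^3 + 6x^2 - (99/4)x + 99/8


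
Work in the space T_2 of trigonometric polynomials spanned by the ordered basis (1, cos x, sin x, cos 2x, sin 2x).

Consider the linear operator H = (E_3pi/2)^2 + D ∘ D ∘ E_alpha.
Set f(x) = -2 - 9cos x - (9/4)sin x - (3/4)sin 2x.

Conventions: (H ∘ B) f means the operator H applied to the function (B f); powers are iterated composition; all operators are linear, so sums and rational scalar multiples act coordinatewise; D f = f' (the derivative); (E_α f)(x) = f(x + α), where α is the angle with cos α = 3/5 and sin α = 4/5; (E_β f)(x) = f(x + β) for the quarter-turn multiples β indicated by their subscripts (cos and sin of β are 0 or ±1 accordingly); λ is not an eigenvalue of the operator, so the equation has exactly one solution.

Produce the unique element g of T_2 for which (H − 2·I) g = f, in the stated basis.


write g with unknown coordinates in the stated basis and equate coefficients in (H − 2·I) g = f
solving from the highest basis element down gives g = 2 + (9/4)cos x + (9/8)sin x - (8/41)cos 2x - (1/164)sin 2x
check: H g = 2 - (9/2)cos x - (16/41)cos 2x - (125/164)sin 2x
so H g − 2·g = -2 - 9cos x - (9/4)sin x - (3/4)sin 2x = f ✓

g(x) = 2 + (9/4)cos x + (9/8)sin x - (8/41)cos 2x - (1/164)sin 2x


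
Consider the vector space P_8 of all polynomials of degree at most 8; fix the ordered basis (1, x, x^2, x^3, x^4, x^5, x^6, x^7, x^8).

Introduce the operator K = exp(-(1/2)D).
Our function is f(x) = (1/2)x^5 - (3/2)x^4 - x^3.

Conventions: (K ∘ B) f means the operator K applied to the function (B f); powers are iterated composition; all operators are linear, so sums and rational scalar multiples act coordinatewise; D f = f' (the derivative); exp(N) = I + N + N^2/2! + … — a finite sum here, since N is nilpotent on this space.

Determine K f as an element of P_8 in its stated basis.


order-1 term: -(5/4)x^4 + 3x^3 + (3/2)x^2
order-2 term: (5/4)x^3 - (9/4)x^2 - (3/4)x
order-3 term: -(5/8)x^2 + (3/4)x + 1/8
order-4 term: (5/32)x - 3/32
order-5 term: -1/64
the series for exp(-(1/2)D) f terminates at order 5
exp(-(1/2)D) f = (1/2)x^5 - (11/4)x^4 + (13/4)x^3 - (11/8)x^2 + (5/32)x + 1/64

the result is g(x) = (1/2)x^5 - (11/4)x^4 + (13/4)x^3 - (11/8)x^2 + (5/32)x + 1/64


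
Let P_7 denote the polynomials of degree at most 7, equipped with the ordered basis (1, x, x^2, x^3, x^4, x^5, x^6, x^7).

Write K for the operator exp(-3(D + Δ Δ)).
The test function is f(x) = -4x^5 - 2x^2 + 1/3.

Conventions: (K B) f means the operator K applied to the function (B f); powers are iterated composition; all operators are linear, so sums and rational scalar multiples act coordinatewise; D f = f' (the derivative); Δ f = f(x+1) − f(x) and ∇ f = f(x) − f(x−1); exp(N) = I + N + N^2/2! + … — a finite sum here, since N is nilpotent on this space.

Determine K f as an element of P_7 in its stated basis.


order-1 term: 60x^4 + 240x^3 + 720x^2 + 852x + 372
order-2 term: -360x^3 - 2160x^2 - 6480x - 6858
order-3 term: 1080x^2 + 6480x + 12960
order-4 term: -1620x - 6480
order-5 term: 972
the series for exp(-3(D + Δ Δ)) f terminates at order 5
exp(-3(D + Δ Δ)) f = -4x^5 + 60x^4 - 120x^3 - 362x^2 - 768x + 2899/3

g(x) = -4x^5 + 60x^4 - 120x^3 - 362x^2 - 768x + 2899/3


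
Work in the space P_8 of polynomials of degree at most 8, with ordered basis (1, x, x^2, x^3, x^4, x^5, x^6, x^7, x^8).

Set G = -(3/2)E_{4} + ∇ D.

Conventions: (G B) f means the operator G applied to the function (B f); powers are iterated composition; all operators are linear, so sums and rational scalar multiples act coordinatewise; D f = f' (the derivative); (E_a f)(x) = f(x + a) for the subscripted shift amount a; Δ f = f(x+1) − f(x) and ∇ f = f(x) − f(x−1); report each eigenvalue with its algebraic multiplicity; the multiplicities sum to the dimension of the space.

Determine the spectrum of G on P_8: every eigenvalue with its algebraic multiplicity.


λ = -3/2 (multiplicity 9)

image of 1: -3/2
image of x: -(3/2)x - 6
image of x^2: -(3/2)x^2 - 12x - 22
image of x^3: -(3/2)x^3 - 18x^2 - 66x - 99
image of x^4: -(3/2)x^4 - 24x^3 - 132x^2 - 396x - 380
image of x^5: -(3/2)x^5 - 30x^4 - 220x^3 - 990x^2 - 1900x - 1541
image of x^6: -(3/2)x^6 - 36x^5 - 330x^4 - 1980x^3 - 5700x^2 - 9246x - 6138
image of x^7: -(3/2)x^7 - 42x^6 - 462x^5 - 3465x^4 - 13300x^3 - 32361x^2 - 42966x - 24583
image of x^8: -(3/2)x^8 - 48x^7 - 616x^6 - 5544x^5 - 26600x^4 - 86296x^3 - 171864x^2 - 196664x - 98296
the matrix is upper triangular; its diagonal is (-3/2, -3/2, -3/2, -3/2, -3/2, -3/2, -3/2, -3/2, -3/2)
for a triangular matrix the eigenvalues are the diagonal entries, with algebraic multiplicity their repetition count


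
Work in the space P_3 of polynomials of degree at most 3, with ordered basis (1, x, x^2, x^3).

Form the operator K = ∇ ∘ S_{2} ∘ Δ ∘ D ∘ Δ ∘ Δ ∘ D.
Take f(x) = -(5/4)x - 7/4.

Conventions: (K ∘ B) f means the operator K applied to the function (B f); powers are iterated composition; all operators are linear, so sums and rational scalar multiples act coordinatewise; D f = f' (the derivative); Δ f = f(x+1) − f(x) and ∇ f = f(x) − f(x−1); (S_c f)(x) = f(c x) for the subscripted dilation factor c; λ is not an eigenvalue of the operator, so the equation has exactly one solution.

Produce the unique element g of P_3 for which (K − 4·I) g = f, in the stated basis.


the image equals g(x) = (5/16)x + 7/16

write g with unknown coordinates in the stated basis and equate coefficients in (K − 4·I) g = f
solving from the highest basis element down gives g = (5/16)x + 7/16
check: K g = 0
so K g − 4·g = -(5/4)x - 7/4 = f ✓


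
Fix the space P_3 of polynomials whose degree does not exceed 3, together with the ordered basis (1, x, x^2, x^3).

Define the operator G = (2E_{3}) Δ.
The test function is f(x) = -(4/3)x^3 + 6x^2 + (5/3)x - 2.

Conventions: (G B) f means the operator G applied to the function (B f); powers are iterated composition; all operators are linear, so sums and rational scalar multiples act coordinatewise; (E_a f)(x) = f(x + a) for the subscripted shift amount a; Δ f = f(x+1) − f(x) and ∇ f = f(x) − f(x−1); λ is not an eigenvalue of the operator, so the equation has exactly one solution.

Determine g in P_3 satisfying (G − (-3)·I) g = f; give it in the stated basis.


write g with unknown coordinates in the stated basis and equate coefficients in (G − (-3)·I) g = f
solving from the highest basis element down gives g = -(4/9)x^3 + (26/9)x^2 + (79/27)x - 416/81
check: G g = -(8/3)x^2 - (64/9)x + 362/27
so G g − (-3)·g = -(4/3)x^3 + 6x^2 + (5/3)x - 2 = f ✓

g(x) = -(4/9)x^3 + (26/9)x^2 + (79/27)x - 416/81


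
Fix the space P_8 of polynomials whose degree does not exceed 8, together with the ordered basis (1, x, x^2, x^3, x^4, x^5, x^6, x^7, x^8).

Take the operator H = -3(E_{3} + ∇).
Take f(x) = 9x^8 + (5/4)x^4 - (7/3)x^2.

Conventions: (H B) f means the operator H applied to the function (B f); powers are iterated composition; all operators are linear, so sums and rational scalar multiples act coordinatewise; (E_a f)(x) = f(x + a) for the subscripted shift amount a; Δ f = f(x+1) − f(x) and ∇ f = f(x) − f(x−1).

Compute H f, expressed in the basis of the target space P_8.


E_{3} f = 9x^8 + 216x^7 + 2268x^6 + 13608x^5 + (204125/4)x^4 + 122487x^3 + (1102639/6)x^2 + 157585x + 236517/4
∇ f = 72x^7 - 252x^6 + 504x^5 - 630x^4 + 509x^3 - (519/2)x^2 + (217/3)x - 95/12
(E_{3} + ∇) f = 9x^8 + 288x^7 + 2016x^6 + 14112x^5 + (201605/4)x^4 + 122996x^3 + (550541/3)x^2 + (472972/3)x + 177364/3
(-3(E_{3} + ∇)) f = -27x^8 - 864x^7 - 6048x^6 - 42336x^5 - (604815/4)x^4 - 368988x^3 - 550541x^2 - 472972x - 177364

g(x) = -27x^8 - 864x^7 - 6048x^6 - 42336x^5 - (604815/4)x^4 - 368988x^3 - 550541x^2 - 472972x - 177364


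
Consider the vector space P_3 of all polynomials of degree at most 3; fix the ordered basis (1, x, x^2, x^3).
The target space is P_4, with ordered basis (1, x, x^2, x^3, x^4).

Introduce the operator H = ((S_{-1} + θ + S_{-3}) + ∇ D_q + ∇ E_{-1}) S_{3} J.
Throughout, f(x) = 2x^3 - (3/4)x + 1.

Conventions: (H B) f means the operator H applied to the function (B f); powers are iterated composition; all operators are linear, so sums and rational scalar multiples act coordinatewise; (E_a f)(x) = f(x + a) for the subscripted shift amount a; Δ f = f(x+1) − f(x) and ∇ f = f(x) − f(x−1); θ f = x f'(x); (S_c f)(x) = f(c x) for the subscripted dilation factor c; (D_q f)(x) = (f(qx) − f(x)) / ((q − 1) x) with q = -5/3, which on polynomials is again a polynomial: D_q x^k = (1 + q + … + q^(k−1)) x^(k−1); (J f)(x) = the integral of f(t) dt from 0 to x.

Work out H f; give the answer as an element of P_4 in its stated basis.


J f = (1/2)x^4 - (3/8)x^2 + x
S_{3} J f = (81/2)x^4 - (27/8)x^2 + 3x
S_{-1} S_{3} J f = (81/2)x^4 - (27/8)x^2 - 3x
θ S_{3} J f = 162x^4 - (27/4)x^2 + 3x
S_{-3} S_{3} J f = (6561/2)x^4 - (243/8)x^2 - 9x
(S_{-1} + θ + S_{-3}) S_{3} J f = 3483x^4 - (81/2)x^2 - 9x
D_q S_{3} J f = -102x^3 + (9/4)x + 3
∇ D_q S_{3} J f = -306x^2 + 306x - 399/4
E_{-1} S_{3} J f = (81/2)x^4 - 162x^3 + (1917/8)x^2 - (609/4)x + 273/8
∇ E_{-1} S_{3} J f = 162x^3 - 729x^2 + (4509/4)x - 4755/8
((S_{-1} + θ + S_{-3}) + ∇ D_q + ∇ E_{-1}) S_{3} J f = 3483x^4 + 162x^3 - (2151/2)x^2 + (5697/4)x - 5553/8

g(x) = 3483x^4 + 162x^3 - (2151/2)x^2 + (5697/4)x - 5553/8


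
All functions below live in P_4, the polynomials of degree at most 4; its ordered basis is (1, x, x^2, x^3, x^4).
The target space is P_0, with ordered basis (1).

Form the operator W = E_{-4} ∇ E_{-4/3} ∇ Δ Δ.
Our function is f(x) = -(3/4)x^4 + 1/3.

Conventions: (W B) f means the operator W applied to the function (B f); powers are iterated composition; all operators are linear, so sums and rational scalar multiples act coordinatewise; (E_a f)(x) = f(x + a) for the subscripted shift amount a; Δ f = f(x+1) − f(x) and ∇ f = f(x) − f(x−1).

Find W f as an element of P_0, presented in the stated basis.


the image equals g(x) = -18

Δ f = -3x^3 - (9/2)x^2 - 3x - 3/4
Δ Δ f = -9x^2 - 18x - 21/2
∇ Δ Δ f = -18x - 9
E_{-4/3} (∇ Δ) Δ f = -18x + 15
∇ (E_{-4/3} ∇ Δ) Δ f = -18
E_{-4} ∇ (E_{-4/3} ∇ Δ) Δ f = -18


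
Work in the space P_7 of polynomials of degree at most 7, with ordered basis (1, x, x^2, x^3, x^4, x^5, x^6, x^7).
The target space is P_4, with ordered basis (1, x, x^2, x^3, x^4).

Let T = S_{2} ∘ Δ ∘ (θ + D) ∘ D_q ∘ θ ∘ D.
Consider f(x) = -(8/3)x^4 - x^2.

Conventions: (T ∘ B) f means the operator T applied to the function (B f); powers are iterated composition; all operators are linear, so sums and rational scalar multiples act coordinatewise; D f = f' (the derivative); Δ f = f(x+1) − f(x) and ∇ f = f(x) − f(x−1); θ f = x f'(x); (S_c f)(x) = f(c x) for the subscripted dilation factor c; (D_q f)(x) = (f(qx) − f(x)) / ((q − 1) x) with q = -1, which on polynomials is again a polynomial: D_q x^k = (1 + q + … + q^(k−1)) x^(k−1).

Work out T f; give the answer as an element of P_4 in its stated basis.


the image equals g(x) = -256x - 128

D f = -(32/3)x^3 - 2x
θ D f = -32x^3 - 2x
D_q θ D f = -32x^2 - 2
θ (D_q ∘ θ ∘ D) f = -64x^2
D (D_q ∘ θ ∘ D) f = -64x
(θ + D) (D_q ∘ θ ∘ D) f = -64x^2 - 64x
Δ (θ + D) (D_q ∘ θ ∘ D) f = -128x - 128
S_{2} (Δ ∘ (θ + D) ∘ D_q ∘ θ ∘ D) f = -256x - 128


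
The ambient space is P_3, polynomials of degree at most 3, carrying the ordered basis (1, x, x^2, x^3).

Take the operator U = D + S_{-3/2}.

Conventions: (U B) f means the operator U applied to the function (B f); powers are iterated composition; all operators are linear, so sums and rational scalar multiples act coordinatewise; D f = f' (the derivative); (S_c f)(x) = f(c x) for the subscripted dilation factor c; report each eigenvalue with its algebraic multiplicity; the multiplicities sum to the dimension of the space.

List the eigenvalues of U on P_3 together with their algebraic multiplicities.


image of 1: 1
image of x: -(3/2)x + 1
image of x^2: (9/4)x^2 + 2x
image of x^3: -(27/8)x^3 + 3x^2
the matrix is upper triangular; its diagonal is (1, -3/2, 9/4, -27/8)
for a triangular matrix the eigenvalues are the diagonal entries, with algebraic multiplicity their repetition count

λ = -27/8 (multiplicity 1), λ = -3/2 (multiplicity 1), λ = 1 (multiplicity 1), λ = 9/4 (multiplicity 1)


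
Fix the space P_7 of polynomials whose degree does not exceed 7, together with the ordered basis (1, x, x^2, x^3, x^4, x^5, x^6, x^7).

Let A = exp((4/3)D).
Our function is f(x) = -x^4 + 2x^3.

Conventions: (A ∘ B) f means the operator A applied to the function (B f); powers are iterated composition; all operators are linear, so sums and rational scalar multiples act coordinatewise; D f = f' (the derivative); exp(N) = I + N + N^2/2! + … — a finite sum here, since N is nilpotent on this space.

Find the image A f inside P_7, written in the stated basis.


order-1 term: -(16/3)x^3 + 8x^2
order-2 term: -(32/3)x^2 + (32/3)x
order-3 term: -(256/27)x + 128/27
order-4 term: -256/81
the series for exp((4/3)D) f terminates at order 4
exp((4/3)D) f = -x^4 - (10/3)x^3 - (8/3)x^2 + (32/27)x + 128/81

the image equals g(x) = -x^4 - (10/3)x^3 - (8/3)x^2 + (32/27)x + 128/81


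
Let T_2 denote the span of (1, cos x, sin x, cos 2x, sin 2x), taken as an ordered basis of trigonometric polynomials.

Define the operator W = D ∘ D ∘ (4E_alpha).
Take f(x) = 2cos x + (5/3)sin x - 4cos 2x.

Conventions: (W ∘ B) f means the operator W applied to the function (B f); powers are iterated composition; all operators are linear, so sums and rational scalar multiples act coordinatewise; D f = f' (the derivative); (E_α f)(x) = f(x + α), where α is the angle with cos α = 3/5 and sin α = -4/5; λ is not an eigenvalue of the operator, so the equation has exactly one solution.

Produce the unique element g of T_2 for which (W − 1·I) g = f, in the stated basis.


write g with unknown coordinates in the stated basis and equate coefficients in (W − 1·I) g = f
solving from the highest basis element down gives g = -(182/327)cos x + (11/327)sin x - (116/2067)cos 2x - (512/2067)sin 2x
check: W g = (472/327)cos x + (556/327)sin x - (8384/2067)cos 2x - (512/2067)sin 2x
so W g − 1·g = 2cos x + (5/3)sin x - 4cos 2x = f ✓

g(x) = -(182/327)cos x + (11/327)sin x - (116/2067)cos 2x - (512/2067)sin 2x


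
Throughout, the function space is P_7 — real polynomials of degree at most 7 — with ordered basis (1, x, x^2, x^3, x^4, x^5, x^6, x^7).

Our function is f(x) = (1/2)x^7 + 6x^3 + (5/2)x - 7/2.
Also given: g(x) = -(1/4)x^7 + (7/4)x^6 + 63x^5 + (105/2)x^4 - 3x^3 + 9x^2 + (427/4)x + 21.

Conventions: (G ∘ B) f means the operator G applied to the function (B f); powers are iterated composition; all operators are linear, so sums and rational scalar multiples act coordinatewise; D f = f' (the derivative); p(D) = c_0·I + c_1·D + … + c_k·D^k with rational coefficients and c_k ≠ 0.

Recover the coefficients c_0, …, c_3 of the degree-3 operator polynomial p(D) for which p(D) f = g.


p(D) = -(1/2)·I + (1/2)·D + 3·D^2 + (1/2)·D^3, i.e. c_0 = -1/2, c_1 = 1/2, c_2 = 3, c_3 = 1/2

D^0 f = (1/2)x^7 + 6x^3 + (5/2)x - 7/2
D^1 f = (7/2)x^6 + 18x^2 + 5/2
D^2 f = 21x^5 + 36x
D^3 f = 105x^4 + 36
matching coefficients of g against c_0 f + c_1 Df + … from the top degree down determines the c_i
solution: c_0 = -1/2, c_1 = 1/2, c_2 = 3, c_3 = 1/2


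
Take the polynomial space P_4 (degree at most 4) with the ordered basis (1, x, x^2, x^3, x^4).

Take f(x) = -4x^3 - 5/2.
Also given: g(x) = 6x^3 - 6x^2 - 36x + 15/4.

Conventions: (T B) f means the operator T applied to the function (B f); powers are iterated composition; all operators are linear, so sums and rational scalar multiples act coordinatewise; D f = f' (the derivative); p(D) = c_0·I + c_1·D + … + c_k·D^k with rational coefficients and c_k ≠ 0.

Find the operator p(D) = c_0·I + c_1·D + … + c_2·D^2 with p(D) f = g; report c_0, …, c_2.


D^0 f = -4x^3 - 5/2
D^1 f = -12x^2
D^2 f = -24x
matching coefficients of g against c_0 f + c_1 Df + … from the top degree down determines the c_i
solution: c_0 = -3/2, c_1 = 1/2, c_2 = 3/2

p(D) = -(3/2)·I + (1/2)·D + (3/2)·D^2, i.e. c_0 = -3/2, c_1 = 1/2, c_2 = 3/2


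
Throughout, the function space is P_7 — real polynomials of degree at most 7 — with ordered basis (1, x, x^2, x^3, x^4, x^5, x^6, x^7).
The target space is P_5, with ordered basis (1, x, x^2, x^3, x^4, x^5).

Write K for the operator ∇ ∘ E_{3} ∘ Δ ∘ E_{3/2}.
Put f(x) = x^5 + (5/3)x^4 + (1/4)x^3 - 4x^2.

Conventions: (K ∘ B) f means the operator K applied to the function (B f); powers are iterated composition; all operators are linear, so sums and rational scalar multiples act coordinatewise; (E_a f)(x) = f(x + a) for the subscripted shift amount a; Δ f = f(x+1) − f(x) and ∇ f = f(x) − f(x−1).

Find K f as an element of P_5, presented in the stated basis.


the image equals g(x) = 20x^3 + 290x^2 + (2813/2)x + 27295/12

E_{3/2} f = x^5 + (55/6)x^4 + (131/4)x^3 + (427/8)x^2 + (75/2)x + 63/8
Δ E_{3/2} f = 5x^4 + (140/3)x^3 + (653/4)x^2 + (740/3)x + 3211/24
E_{3} Δ E_{3/2} f = 5x^4 + (320/3)x^3 + (3413/4)x^2 + (18157/6)x + 96193/24
∇ E_{3} Δ E_{3/2} f = 20x^3 + 290x^2 + (2813/2)x + 27295/12


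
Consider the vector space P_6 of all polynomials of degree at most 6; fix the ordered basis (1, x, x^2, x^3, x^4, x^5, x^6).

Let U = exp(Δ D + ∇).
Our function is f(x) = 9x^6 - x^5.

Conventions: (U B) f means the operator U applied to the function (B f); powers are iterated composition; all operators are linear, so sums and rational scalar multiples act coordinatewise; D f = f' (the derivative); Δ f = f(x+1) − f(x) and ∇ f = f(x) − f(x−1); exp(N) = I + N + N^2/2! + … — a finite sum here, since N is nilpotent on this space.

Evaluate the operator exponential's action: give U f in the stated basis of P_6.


order-1 term: 54x^5 + 130x^4 + 710x^3 + 365x^2 + 309x + 39
order-2 term: 135x^4 + 530x^3 + 2535x^2 + 2875x + 2114
order-3 term: 180x^3 + 800x^2 + 2940x + 2645
order-4 term: 135x^2 + 535x + 1115
order-5 term: 54x + 134
order-6 term: 9
the series for exp(Δ D + ∇) f terminates at order 6
exp(Δ D + ∇) f = 9x^6 + 53x^5 + 265x^4 + 1420x^3 + 3835x^2 + 6713x + 6056

the result is g(x) = 9x^6 + 53x^5 + 265x^4 + 1420x^3 + 3835x^2 + 6713x + 6056


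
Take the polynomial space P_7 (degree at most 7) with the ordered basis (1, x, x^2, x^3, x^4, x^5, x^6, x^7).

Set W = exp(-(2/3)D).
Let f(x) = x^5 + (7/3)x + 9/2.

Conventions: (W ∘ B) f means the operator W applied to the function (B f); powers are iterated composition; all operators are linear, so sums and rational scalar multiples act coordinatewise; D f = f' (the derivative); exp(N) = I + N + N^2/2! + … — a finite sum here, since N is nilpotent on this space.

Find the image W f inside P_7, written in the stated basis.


the image equals g(x) = x^5 - (10/3)x^4 + (40/9)x^3 - (80/27)x^2 + (269/81)x + 1367/486

order-1 term: -(10/3)x^4 - 14/9
order-2 term: (40/9)x^3
order-3 term: -(80/27)x^2
order-4 term: (80/81)x
order-5 term: -32/243
the series for exp(-(2/3)D) f terminates at order 5
exp(-(2/3)D) f = x^5 - (10/3)x^4 + (40/9)x^3 - (80/27)x^2 + (269/81)x + 1367/486


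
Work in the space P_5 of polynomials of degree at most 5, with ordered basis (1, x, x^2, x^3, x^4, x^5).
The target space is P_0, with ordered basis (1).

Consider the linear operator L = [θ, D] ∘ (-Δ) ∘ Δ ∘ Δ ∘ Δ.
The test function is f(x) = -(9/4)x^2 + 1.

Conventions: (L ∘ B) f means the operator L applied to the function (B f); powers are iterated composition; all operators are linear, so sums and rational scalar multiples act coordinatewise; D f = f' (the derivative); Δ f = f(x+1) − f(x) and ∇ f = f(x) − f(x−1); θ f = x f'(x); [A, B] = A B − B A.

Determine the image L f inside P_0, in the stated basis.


the result is g(x) = 0

Δ f = -(9/2)x - 9/4
Δ Δ f = -9/2
Δ (Δ ∘ Δ) f = 0
Δ Δ (Δ ∘ Δ) f = 0
(-Δ) Δ (Δ ∘ Δ) f = 0
D (-Δ) Δ (Δ ∘ Δ) f = 0
θ D (-Δ) Δ (Δ ∘ Δ) f = 0
θ (-Δ) Δ (Δ ∘ Δ) f = 0
D θ (-Δ) Δ (Δ ∘ Δ) f = 0
[θ, D] (-Δ) Δ (Δ ∘ Δ) f = 0


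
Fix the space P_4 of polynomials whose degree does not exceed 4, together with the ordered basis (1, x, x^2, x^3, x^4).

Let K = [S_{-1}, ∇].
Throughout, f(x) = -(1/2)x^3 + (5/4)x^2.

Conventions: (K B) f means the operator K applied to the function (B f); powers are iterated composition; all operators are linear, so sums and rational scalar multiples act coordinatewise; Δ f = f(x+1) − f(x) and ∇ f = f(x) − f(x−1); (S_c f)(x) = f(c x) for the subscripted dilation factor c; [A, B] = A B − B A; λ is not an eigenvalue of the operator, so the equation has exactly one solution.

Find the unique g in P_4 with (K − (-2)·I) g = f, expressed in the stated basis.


write g with unknown coordinates in the stated basis and equate coefficients in (K − (-2)·I) g = f
solving from the highest basis element down gives g = -(1/4)x^3 + (11/8)x^2 + (11/4)x - 5/2
check: K g = -(3/2)x^2 - (11/2)x + 5
so K g − (-2)·g = -(1/2)x^3 + (5/4)x^2 = f ✓

the image equals g(x) = -(1/4)x^3 + (11/8)x^2 + (11/4)x - 5/2
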